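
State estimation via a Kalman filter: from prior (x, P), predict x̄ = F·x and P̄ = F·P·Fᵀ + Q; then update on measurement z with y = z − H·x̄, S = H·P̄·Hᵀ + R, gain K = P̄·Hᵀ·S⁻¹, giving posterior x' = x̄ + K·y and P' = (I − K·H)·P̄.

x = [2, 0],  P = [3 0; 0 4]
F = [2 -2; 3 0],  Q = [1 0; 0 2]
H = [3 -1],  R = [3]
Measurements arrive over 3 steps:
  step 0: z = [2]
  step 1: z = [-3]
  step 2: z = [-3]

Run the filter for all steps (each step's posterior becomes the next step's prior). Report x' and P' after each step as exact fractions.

step 0: x̄ = F·x = [4, 6]
step 0: P̄ = F·P·Fᵀ + Q = [29 18; 18 29]
step 0: y = z − H·x̄ = [-4]
step 0: S = H·P̄·Hᵀ + R = [185]
step 0: K = P̄·Hᵀ·S⁻¹ = [69/185; 5/37]
step 0: x' = x̄ + K·y = [464/185, 202/37]
step 0: P' = (I − K·H)·P̄ = [604/185 321/37; 321/37 948/37]
step 1: x̄ = F·x = [-1092/185, 1392/185]
step 1: P̄ = F·P·Fᵀ + Q = [8721/185 -6006/185; -6006/185 5806/185]
step 1: y = z − H·x̄ = [4113/185]
step 1: S = H·P̄·Hᵀ + R = [120886/185]
step 1: K = P̄·Hᵀ·S⁻¹ = [32169/120886; -11912/60443]
step 1: x' = x̄ + K·y = [1641/120886, 189960/60443]
step 1: P' = (I − K·H)·P̄ = [104877/120886 109062/60443; 109062/60443 362922/60443]
step 2: x̄ = F·x = [-378279/60443, 4923/120886]
step 2: P̄ = F·P·Fᵀ + Q = [849389/60443 -339741/60443; -339741/60443 1185665/120886]
step 2: y = z − H·x̄ = [1911939/120886]
step 2: S = H·P̄·Hᵀ + R = [20914217/120886]
step 2: K = P̄·Hᵀ·S⁻¹ = [5775816/20914217; -3224111/20914217]
step 2: x' = x̄ + K·y = [-39539817/20914217, -50140983/20914217]
step 2: P' = (I − K·H)·P̄ = [17938895/20914217 36489237/20914217; 36489237/20914217 119140044/20914217]

step 0: x' = [464/185, 202/37], P' = [604/185 321/37; 321/37 948/37]
step 1: x' = [1641/120886, 189960/60443], P' = [104877/120886 109062/60443; 109062/60443 362922/60443]
step 2: x' = [-39539817/20914217, -50140983/20914217], P' = [17938895/20914217 36489237/20914217; 36489237/20914217 119140044/20914217]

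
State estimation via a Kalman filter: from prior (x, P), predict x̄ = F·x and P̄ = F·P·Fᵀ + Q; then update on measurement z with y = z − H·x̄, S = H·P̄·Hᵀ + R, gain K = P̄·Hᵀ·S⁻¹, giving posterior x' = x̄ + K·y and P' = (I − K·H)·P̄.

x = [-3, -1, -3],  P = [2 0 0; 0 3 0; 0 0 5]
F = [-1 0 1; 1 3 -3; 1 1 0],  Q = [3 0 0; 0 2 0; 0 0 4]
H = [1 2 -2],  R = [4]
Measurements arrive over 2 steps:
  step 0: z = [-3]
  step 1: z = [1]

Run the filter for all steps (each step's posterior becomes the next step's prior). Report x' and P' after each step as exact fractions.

step 0: x̄ = F·x = [0, 3, -4]
step 0: P̄ = F·P·Fᵀ + Q = [10 -17 -2; -17 76 11; -2 11 9]
step 0: y = z − H·x̄ = [-17]
step 0: S = H·P̄·Hᵀ + R = [206]
step 0: K = P̄·Hᵀ·S⁻¹ = [-10/103; 113/206; 1/103]
step 0: x' = x̄ + K·y = [170/103, -1303/206, -429/103]
step 0: P' = (I − K·H)·P̄ = [830/103 -621/103 -186/103; -621/103 2887/206 1020/103; -186/103 1020/103 925/103]
step 1: x̄ = F·x = [-599/103, -995/206, -963/206]
step 1: P̄ = F·P·Fᵀ + Q = [2436/103 574/103 625/103; 574/103 2765/206 349/206; 625/103 349/206 2887/206]
step 1: y = z − H·x̄ = [734/103]
step 1: S = H·P̄·Hᵀ + R = [12552/103]
step 1: K = P̄·Hᵀ·S⁻¹ = [389/2092; 1495/6276; -1913/12552]
step 1: x' = x̄ + K·y = [-4697/1046, -4915/1569, -36155/6276]
step 1: P' = (I − K·H)·P̄ = [20331/1046 183/1046 19919/2092; 183/1046 10210/1569 38399/6276; 19919/2092 38399/6276 140381/12552]

step 0: x' = [170/103, -1303/206, -429/103], P' = [830/103 -621/103 -186/103; -621/103 2887/206 1020/103; -186/103 1020/103 925/103]
step 1: x' = [-4697/1046, -4915/1569, -36155/6276], P' = [20331/1046 183/1046 19919/2092; 183/1046 10210/1569 38399/6276; 19919/2092 38399/6276 140381/12552]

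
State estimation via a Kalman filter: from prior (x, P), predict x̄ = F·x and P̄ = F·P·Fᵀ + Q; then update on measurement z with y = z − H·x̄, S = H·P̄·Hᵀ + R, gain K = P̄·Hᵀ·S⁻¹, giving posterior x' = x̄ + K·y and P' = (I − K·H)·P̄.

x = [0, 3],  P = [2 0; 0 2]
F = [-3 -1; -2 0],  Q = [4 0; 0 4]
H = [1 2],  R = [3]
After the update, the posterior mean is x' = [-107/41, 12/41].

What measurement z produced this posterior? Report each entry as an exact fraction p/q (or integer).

x̄ = F·x = [-3, 0]
P̄ = F·P·Fᵀ + Q = [24 12; 12 12]
S = H·P̄·Hᵀ + R = [123]
K = P̄·Hᵀ·S⁻¹ = [16/41; 12/41]
x' − x̄ = [16/41, 12/41] = K·y
y = (KᵀK)⁻¹·Kᵀ·(x' − x̄) = [1]
z = y + H·x̄ = [1] + [-3] = [-2]

z = [-2]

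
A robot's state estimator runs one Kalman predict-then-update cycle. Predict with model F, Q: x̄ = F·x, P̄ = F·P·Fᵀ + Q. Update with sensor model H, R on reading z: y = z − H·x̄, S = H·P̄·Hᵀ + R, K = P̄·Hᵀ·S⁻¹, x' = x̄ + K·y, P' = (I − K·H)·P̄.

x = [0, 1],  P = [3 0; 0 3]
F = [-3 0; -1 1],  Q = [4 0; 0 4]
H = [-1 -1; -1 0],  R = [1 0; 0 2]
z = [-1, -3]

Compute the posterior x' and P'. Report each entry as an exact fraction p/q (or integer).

x' = [39/19, -14/19]
P' = [26/19 -22/19; -22/19 707/380]

x̄ = F·x = [0, 1]
P̄ = F·P·Fᵀ + Q = [31 9; 9 10]
y = z − H·x̄ = [0, -3]
S = H·P̄·Hᵀ + R = [60 40; 40 33]
K = P̄·Hᵀ·S⁻¹ = [-4/19 -13/19; -267/380 11/19]
x' = x̄ + K·y = [39/19, -14/19]
P' = (I − K·H)·P̄ = [26/19 -22/19; -22/19 707/380]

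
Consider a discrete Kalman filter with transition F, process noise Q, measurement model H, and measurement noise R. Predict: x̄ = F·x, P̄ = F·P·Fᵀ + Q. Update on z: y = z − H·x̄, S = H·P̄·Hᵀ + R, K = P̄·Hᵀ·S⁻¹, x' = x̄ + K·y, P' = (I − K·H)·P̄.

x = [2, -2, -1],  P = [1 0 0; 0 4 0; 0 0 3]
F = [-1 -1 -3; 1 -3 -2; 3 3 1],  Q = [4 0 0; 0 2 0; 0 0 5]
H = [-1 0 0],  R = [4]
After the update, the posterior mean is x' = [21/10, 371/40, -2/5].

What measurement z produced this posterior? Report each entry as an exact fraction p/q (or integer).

z = [-2]

x̄ = F·x = [3, 10, -1]
P̄ = F·P·Fᵀ + Q = [36 29 -24; 29 51 -39; -24 -39 53]
S = H·P̄·Hᵀ + R = [40]
K = P̄·Hᵀ·S⁻¹ = [-9/10; -29/40; 3/5]
x' − x̄ = [-9/10, -29/40, 3/5] = K·y
y = (KᵀK)⁻¹·Kᵀ·(x' − x̄) = [1]
z = y + H·x̄ = [1] + [-3] = [-2]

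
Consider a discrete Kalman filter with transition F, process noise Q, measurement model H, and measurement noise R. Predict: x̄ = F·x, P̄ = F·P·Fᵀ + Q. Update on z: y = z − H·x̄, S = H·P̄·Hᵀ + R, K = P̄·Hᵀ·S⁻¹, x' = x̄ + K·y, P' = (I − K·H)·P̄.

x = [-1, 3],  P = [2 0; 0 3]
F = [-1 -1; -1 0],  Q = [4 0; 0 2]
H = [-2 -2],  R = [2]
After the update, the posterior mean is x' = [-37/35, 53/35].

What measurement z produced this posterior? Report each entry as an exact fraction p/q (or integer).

z = [-1]

x̄ = F·x = [-2, 1]
P̄ = F·P·Fᵀ + Q = [9 2; 2 4]
S = H·P̄·Hᵀ + R = [70]
K = P̄·Hᵀ·S⁻¹ = [-11/35; -6/35]
x' − x̄ = [33/35, 18/35] = K·y
y = (KᵀK)⁻¹·Kᵀ·(x' − x̄) = [-3]
z = y + H·x̄ = [-3] + [2] = [-1]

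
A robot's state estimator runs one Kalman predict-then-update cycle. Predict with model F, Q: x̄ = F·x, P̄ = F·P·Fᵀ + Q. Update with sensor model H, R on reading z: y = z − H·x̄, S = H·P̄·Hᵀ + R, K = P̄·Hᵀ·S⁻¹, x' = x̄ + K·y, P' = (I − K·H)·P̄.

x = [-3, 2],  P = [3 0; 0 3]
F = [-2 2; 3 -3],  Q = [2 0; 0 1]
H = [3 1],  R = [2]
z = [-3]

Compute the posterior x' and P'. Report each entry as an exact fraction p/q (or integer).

x' = [-2/25, -57/25]
P' = [62/25 -158/25; -158/25 1316/75]

x̄ = F·x = [10, -15]
P̄ = F·P·Fᵀ + Q = [26 -36; -36 55]
y = z − H·x̄ = [-18]
S = H·P̄·Hᵀ + R = [75]
K = P̄·Hᵀ·S⁻¹ = [14/25; -53/75]
x' = x̄ + K·y = [-2/25, -57/25]
P' = (I − K·H)·P̄ = [62/25 -158/25; -158/25 1316/75]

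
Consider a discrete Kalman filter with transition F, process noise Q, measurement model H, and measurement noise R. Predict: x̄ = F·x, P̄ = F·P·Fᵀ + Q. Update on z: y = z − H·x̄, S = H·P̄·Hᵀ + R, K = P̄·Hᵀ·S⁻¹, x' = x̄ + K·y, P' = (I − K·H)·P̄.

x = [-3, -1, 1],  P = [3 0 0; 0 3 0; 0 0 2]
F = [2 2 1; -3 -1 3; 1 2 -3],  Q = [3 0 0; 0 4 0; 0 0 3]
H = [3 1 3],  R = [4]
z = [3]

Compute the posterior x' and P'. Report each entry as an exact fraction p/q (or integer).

x' = [-182/551, 3628/551, -523/551]
P' = [4954/551 687/551 -5043/551; 687/551 18451/551 -6972/551; -5043/551 -6972/551 7515/551]

x̄ = F·x = [-7, 13, -8]
P̄ = F·P·Fᵀ + Q = [29 -18 12; -18 52 -33; 12 -33 36]
y = z − H·x̄ = [35]
S = H·P̄·Hᵀ + R = [551]
K = P̄·Hᵀ·S⁻¹ = [105/551; -101/551; 111/551]
x' = x̄ + K·y = [-182/551, 3628/551, -523/551]
P' = (I − K·H)·P̄ = [4954/551 687/551 -5043/551; 687/551 18451/551 -6972/551; -5043/551 -6972/551 7515/551]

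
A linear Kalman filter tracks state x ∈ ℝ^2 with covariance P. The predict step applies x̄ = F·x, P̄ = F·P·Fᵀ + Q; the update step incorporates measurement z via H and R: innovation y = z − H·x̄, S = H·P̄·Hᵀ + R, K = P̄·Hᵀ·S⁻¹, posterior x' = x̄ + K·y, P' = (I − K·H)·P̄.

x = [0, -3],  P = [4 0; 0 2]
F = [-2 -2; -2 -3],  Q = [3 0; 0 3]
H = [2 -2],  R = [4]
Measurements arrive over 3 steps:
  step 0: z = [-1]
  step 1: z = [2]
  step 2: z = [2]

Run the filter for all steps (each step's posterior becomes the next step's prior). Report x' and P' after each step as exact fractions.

step 0: x' = [103/18, 13/2], P' = [242/9 27; 27 28]
step 1: x' = [-4807/630, -2768/315], P' = [35104/315 36067/315; 36067/315 37336/315]
step 2: x' = [-129260/39541, -165718/39541], P' = [5169324/39541 5315185/39541; 5315185/39541 5500272/39541]

step 0: x̄ = F·x = [6, 9]
step 0: P̄ = F·P·Fᵀ + Q = [27 28; 28 37]
step 0: y = z − H·x̄ = [5]
step 0: S = H·P̄·Hᵀ + R = [36]
step 0: K = P̄·Hᵀ·S⁻¹ = [-1/18; -1/2]
step 0: x' = x̄ + K·y = [103/18, 13/2]
step 0: P' = (I − K·H)·P̄ = [242/9 27; 27 28]
step 1: x̄ = F·x = [-220/9, -557/18]
step 1: P̄ = F·P·Fᵀ + Q = [3947/9 4910/9; 4910/9 6179/9]
step 1: y = z − H·x̄ = [-11]
step 1: S = H·P̄·Hᵀ + R = [140]
step 1: K = P̄·Hᵀ·S⁻¹ = [-107/70; -141/70]
step 1: x' = x̄ + K·y = [-4807/630, -2768/315]
step 1: P' = (I − K·H)·P̄ = [35104/315 36067/315; 36067/315 37336/315]
step 2: x̄ = F·x = [10343/315, 1873/45]
step 2: P̄ = F·P·Fᵀ + Q = [579241/315 103586/45; 103586/45 130027/45]
step 2: y = z − H·x̄ = [6166/315]
step 2: S = H·P̄·Hᵀ + R = [158164/315]
step 2: K = P̄·Hᵀ·S⁻¹ = [-145861/79082; -185087/79082]
step 2: x' = x̄ + K·y = [-129260/39541, -165718/39541]
step 2: P' = (I − K·H)·P̄ = [5169324/39541 5315185/39541; 5315185/39541 5500272/39541]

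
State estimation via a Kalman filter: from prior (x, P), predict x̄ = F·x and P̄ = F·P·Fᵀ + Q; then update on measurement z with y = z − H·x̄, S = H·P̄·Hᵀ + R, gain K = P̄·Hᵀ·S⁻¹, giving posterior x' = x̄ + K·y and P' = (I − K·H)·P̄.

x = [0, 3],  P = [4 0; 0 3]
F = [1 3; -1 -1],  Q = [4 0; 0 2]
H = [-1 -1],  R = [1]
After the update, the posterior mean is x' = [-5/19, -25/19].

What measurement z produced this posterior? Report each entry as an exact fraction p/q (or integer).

z = [2]

x̄ = F·x = [9, -3]
P̄ = F·P·Fᵀ + Q = [35 -13; -13 9]
S = H·P̄·Hᵀ + R = [19]
K = P̄·Hᵀ·S⁻¹ = [-22/19; 4/19]
x' − x̄ = [-176/19, 32/19] = K·y
y = (KᵀK)⁻¹·Kᵀ·(x' − x̄) = [8]
z = y + H·x̄ = [8] + [-6] = [2]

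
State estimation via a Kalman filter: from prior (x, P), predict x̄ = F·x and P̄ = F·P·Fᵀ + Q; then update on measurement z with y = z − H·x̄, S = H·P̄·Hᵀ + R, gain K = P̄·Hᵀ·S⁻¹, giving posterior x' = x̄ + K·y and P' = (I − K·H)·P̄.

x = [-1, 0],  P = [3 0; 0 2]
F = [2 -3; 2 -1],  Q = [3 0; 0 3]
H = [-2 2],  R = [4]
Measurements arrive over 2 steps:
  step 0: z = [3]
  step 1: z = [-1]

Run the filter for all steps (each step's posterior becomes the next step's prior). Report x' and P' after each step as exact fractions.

step 0: x' = [-7/2, -21/10], P' = [18 17; 17 254/15]
step 1: x' = [-2816/1121, -3432/1121], P' = [6138/1121 5589/1121; 5589/1121 6146/1121]

step 0: x̄ = F·x = [-2, -2]
step 0: P̄ = F·P·Fᵀ + Q = [33 18; 18 17]
step 0: y = z − H·x̄ = [3]
step 0: S = H·P̄·Hᵀ + R = [60]
step 0: K = P̄·Hᵀ·S⁻¹ = [-1/2; -1/30]
step 0: x' = x̄ + K·y = [-7/2, -21/10]
step 0: P' = (I − K·H)·P̄ = [18 17; 17 254/15]
step 1: x̄ = F·x = [-7/10, -49/10]
step 1: P̄ = F·P·Fᵀ + Q = [117/5 -66/5; -66/5 359/15]
step 1: y = z − H·x̄ = [37/5]
step 1: S = H·P̄·Hᵀ + R = [4484/15]
step 1: K = P̄·Hᵀ·S⁻¹ = [-549/2242; 557/2242]
step 1: x' = x̄ + K·y = [-2816/1121, -3432/1121]
step 1: P' = (I − K·H)·P̄ = [6138/1121 5589/1121; 5589/1121 6146/1121]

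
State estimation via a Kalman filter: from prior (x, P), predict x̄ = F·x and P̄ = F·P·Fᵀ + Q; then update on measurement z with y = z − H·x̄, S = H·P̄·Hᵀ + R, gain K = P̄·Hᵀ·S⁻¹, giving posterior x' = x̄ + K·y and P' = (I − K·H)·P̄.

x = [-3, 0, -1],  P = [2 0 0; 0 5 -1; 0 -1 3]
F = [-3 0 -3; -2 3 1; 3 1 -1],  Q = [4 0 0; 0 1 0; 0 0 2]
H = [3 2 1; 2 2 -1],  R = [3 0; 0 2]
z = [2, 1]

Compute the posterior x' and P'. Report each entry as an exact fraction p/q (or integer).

x' = [30649/7910, -16089/3955, -943/565]
P' = [286791/19775 -355462/19775 -19879/2825; -355462/19775 446709/19775 24978/2825; -19879/2825 24978/2825 13032/2825]

x̄ = F·x = [12, 5, -8]
P̄ = F·P·Fᵀ + Q = [49 12 -6; 12 51 2; -6 2 30]
y = z − H·x̄ = [-36, -41]
S = H·P̄·Hᵀ + R = [794 594; 594 544]
K = P̄·Hᵀ·S⁻¹ = [3432/19775 1811/39550; 626/19775 3824/19775; 1117/2825 -1417/2825]
x' = x̄ + K·y = [30649/7910, -16089/3955, -943/565]
P' = (I − K·H)·P̄ = [286791/19775 -355462/19775 -19879/2825; -355462/19775 446709/19775 24978/2825; -19879/2825 24978/2825 13032/2825]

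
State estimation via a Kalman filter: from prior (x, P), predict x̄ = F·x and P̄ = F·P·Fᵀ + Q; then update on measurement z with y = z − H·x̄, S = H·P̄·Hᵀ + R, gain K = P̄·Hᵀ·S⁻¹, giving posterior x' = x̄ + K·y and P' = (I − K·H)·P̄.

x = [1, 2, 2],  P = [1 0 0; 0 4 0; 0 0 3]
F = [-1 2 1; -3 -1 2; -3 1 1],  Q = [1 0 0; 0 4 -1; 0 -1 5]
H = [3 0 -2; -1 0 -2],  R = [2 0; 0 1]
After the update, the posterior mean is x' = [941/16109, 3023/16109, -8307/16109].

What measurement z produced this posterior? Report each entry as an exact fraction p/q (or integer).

z = [1, 1]

x̄ = F·x = [5, -1, 1]
P̄ = F·P·Fᵀ + Q = [21 1 14; 1 29 10; 14 10 21]
S = H·P̄·Hᵀ + R = [107 -35; -35 162]
K = P̄·Hᵀ·S⁻¹ = [3955/16109 -4018/16109; -3489/16109 -2842/16109; -1960/16109 -5992/16109]
x' − x̄ = [-79604/16109, 19132/16109, -24416/16109] = K·y
y = (KᵀK)⁻¹·Kᵀ·(x' − x̄) = [-12, 8]
z = y + H·x̄ = [-12, 8] + [13, -7] = [1, 1]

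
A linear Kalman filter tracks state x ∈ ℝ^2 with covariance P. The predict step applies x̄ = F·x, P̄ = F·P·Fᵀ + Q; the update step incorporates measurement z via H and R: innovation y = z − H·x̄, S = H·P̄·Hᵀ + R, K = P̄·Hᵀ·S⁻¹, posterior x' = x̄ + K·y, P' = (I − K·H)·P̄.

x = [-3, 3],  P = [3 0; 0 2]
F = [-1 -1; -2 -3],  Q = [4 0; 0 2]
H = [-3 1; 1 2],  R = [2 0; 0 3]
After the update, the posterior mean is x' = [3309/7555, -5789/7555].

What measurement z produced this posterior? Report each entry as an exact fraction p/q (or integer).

x̄ = F·x = [0, -3]
P̄ = F·P·Fᵀ + Q = [9 12; 12 32]
S = H·P̄·Hᵀ + R = [43 -23; -23 188]
K = P̄·Hᵀ·S⁻¹ = [-2061/7555 1074/7555; 996/7555 3176/7555]
x' − x̄ = [3309/7555, 16876/7555] = K·y
y = (KᵀK)⁻¹·Kᵀ·(x' − x̄) = [1, 5]
z = y + H·x̄ = [1, 5] + [-3, -6] = [-2, -1]

z = [-2, -1]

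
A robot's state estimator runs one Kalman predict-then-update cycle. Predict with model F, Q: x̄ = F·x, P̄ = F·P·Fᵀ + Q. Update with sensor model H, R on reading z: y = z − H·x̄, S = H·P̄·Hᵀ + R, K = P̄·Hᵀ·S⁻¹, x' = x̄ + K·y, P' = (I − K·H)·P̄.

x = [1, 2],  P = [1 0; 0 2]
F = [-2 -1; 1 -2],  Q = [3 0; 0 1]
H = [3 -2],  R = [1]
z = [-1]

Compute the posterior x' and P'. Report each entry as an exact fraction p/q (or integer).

x̄ = F·x = [-4, -3]
P̄ = F·P·Fᵀ + Q = [9 2; 2 10]
y = z − H·x̄ = [5]
S = H·P̄·Hᵀ + R = [98]
K = P̄·Hᵀ·S⁻¹ = [23/98; -1/7]
x' = x̄ + K·y = [-277/98, -26/7]
P' = (I − K·H)·P̄ = [353/98 37/7; 37/7 8]

x' = [-277/98, -26/7]
P' = [353/98 37/7; 37/7 8]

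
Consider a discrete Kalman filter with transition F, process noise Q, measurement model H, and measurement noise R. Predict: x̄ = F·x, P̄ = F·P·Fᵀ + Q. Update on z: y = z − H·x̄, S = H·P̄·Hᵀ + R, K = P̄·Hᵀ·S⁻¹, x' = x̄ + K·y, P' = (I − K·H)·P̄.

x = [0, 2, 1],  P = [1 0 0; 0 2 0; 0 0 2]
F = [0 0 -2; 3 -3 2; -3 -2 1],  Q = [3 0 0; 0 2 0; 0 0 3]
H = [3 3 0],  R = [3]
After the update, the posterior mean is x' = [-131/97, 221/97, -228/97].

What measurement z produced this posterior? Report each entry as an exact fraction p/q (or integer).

z = [3]

x̄ = F·x = [-2, -4, -3]
P̄ = F·P·Fᵀ + Q = [11 -8 -4; -8 37 7; -4 7 22]
S = H·P̄·Hᵀ + R = [291]
K = P̄·Hᵀ·S⁻¹ = [3/97; 29/97; 3/97]
x' − x̄ = [63/97, 609/97, 63/97] = K·y
y = (KᵀK)⁻¹·Kᵀ·(x' − x̄) = [21]
z = y + H·x̄ = [21] + [-18] = [3]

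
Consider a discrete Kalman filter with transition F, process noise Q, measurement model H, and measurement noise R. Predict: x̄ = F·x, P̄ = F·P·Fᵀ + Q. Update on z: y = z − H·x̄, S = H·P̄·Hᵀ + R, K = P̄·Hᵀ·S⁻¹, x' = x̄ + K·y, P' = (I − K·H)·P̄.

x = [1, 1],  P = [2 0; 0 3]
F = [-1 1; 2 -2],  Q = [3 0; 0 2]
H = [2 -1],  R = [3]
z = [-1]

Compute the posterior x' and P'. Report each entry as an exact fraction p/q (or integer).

x' = [-26/97, 42/97]
P' = [100/97 122/97; 122/97 370/97]

x̄ = F·x = [0, 0]
P̄ = F·P·Fᵀ + Q = [8 -10; -10 22]
y = z − H·x̄ = [-1]
S = H·P̄·Hᵀ + R = [97]
K = P̄·Hᵀ·S⁻¹ = [26/97; -42/97]
x' = x̄ + K·y = [-26/97, 42/97]
P' = (I − K·H)·P̄ = [100/97 122/97; 122/97 370/97]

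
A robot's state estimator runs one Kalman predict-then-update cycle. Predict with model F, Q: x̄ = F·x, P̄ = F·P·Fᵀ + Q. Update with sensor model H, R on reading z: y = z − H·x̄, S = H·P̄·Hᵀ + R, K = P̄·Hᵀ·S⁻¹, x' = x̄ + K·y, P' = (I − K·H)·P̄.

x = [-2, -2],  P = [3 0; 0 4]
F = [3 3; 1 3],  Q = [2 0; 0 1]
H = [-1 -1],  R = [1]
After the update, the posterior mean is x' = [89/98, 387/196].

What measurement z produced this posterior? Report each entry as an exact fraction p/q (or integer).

z = [-3]

x̄ = F·x = [-12, -8]
P̄ = F·P·Fᵀ + Q = [65 45; 45 40]
S = H·P̄·Hᵀ + R = [196]
K = P̄·Hᵀ·S⁻¹ = [-55/98; -85/196]
x' − x̄ = [1265/98, 1955/196] = K·y
y = (KᵀK)⁻¹·Kᵀ·(x' − x̄) = [-23]
z = y + H·x̄ = [-23] + [20] = [-3]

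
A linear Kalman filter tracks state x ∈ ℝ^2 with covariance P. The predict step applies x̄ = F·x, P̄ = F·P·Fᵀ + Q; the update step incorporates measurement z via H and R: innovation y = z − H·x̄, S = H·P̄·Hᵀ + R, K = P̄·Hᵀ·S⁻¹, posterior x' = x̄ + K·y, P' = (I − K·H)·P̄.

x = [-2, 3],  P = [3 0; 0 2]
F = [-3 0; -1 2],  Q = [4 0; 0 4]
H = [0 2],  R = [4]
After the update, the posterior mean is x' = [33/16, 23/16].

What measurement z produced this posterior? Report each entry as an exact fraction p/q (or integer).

x̄ = F·x = [6, 8]
P̄ = F·P·Fᵀ + Q = [31 9; 9 15]
S = H·P̄·Hᵀ + R = [64]
K = P̄·Hᵀ·S⁻¹ = [9/32; 15/32]
x' − x̄ = [-63/16, -105/16] = K·y
y = (KᵀK)⁻¹·Kᵀ·(x' − x̄) = [-14]
z = y + H·x̄ = [-14] + [16] = [2]

z = [2]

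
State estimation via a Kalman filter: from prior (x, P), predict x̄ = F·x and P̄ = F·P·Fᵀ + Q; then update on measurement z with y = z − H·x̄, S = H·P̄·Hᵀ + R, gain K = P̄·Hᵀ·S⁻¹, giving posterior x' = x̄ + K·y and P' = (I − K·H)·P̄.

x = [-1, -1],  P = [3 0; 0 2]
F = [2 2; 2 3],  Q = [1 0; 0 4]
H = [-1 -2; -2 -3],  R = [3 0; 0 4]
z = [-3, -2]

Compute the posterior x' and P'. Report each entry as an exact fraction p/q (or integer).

x' = [80/799, 692/799]
P' = [3093/1598 -825/799; -825/799 654/799]

x̄ = F·x = [-4, -5]
P̄ = F·P·Fᵀ + Q = [21 24; 24 34]
y = z − H·x̄ = [-17, -25]
S = H·P̄·Hᵀ + R = [256 414; 414 682]
K = P̄·Hᵀ·S⁻¹ = [69/1598 -309/1598; -161/799 -78/799]
x' = x̄ + K·y = [80/799, 692/799]
P' = (I − K·H)·P̄ = [3093/1598 -825/799; -825/799 654/799]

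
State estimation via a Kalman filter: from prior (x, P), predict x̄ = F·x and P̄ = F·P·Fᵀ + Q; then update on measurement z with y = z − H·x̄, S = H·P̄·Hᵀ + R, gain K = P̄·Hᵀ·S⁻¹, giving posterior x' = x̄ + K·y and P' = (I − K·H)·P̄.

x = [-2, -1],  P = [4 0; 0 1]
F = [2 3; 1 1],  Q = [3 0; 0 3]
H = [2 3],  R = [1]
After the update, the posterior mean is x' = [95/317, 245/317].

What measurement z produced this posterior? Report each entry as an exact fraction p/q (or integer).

z = [3]

x̄ = F·x = [-7, -3]
P̄ = F·P·Fᵀ + Q = [28 11; 11 8]
S = H·P̄·Hᵀ + R = [317]
K = P̄·Hᵀ·S⁻¹ = [89/317; 46/317]
x' − x̄ = [2314/317, 1196/317] = K·y
y = (KᵀK)⁻¹·Kᵀ·(x' − x̄) = [26]
z = y + H·x̄ = [26] + [-23] = [3]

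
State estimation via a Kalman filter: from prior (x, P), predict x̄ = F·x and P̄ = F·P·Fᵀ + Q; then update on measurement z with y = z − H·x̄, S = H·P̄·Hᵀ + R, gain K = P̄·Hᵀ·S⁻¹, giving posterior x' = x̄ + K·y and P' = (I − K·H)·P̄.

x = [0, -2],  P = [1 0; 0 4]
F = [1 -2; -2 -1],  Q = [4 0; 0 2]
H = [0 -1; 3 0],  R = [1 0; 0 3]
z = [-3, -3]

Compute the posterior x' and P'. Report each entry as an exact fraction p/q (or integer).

x' = [-535/596, 817/298]
P' = [195/596 3/298; 3/298 133/149]

x̄ = F·x = [4, 2]
P̄ = F·P·Fᵀ + Q = [21 6; 6 10]
y = z − H·x̄ = [-1, -15]
S = H·P̄·Hᵀ + R = [11 -18; -18 192]
K = P̄·Hᵀ·S⁻¹ = [-3/298 195/596; -133/149 3/298]
x' = x̄ + K·y = [-535/596, 817/298]
P' = (I − K·H)·P̄ = [195/596 3/298; 3/298 133/149]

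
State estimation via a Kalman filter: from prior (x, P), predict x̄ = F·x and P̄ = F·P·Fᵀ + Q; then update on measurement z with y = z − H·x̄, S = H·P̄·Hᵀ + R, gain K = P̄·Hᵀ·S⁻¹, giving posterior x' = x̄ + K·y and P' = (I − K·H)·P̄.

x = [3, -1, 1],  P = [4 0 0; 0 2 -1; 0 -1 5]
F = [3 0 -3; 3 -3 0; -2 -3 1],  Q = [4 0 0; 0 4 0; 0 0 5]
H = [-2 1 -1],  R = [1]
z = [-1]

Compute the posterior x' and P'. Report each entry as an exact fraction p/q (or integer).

x' = [243/31, 1839/155, -439/155]
P' = [830/31 970/31 -671/31; 970/31 8941/155 -766/155; -671/31 -766/155 5901/155]

x̄ = F·x = [6, 12, -2]
P̄ = F·P·Fᵀ + Q = [85 27 -48; 27 58 -3; -48 -3 50]
y = z − H·x̄ = [-3]
S = H·P̄·Hᵀ + R = [155]
K = P̄·Hᵀ·S⁻¹ = [-19/31; 7/155; 43/155]
x' = x̄ + K·y = [243/31, 1839/155, -439/155]
P' = (I − K·H)·P̄ = [830/31 970/31 -671/31; 970/31 8941/155 -766/155; -671/31 -766/155 5901/155]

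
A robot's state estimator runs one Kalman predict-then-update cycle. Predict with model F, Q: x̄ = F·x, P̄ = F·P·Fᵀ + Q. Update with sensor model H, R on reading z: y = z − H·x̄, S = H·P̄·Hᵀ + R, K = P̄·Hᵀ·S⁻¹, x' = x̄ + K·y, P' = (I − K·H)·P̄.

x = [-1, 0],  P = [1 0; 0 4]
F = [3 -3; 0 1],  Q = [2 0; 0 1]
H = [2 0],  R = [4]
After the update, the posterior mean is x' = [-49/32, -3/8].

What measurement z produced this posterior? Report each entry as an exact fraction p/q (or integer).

x̄ = F·x = [-3, 0]
P̄ = F·P·Fᵀ + Q = [47 -12; -12 5]
S = H·P̄·Hᵀ + R = [192]
K = P̄·Hᵀ·S⁻¹ = [47/96; -1/8]
x' − x̄ = [47/32, -3/8] = K·y
y = (KᵀK)⁻¹·Kᵀ·(x' − x̄) = [3]
z = y + H·x̄ = [3] + [-6] = [-3]

z = [-3]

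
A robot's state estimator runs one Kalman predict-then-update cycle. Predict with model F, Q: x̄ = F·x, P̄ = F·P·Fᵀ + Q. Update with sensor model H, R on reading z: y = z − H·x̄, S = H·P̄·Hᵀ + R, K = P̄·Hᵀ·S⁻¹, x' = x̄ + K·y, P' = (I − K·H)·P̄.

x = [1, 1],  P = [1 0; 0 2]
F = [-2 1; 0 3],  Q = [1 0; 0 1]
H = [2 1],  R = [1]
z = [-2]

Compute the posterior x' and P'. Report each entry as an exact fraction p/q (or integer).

x̄ = F·x = [-1, 3]
P̄ = F·P·Fᵀ + Q = [7 6; 6 19]
y = z − H·x̄ = [-3]
S = H·P̄·Hᵀ + R = [72]
K = P̄·Hᵀ·S⁻¹ = [5/18; 31/72]
x' = x̄ + K·y = [-11/6, 41/24]
P' = (I − K·H)·P̄ = [13/9 -47/18; -47/18 407/72]

x' = [-11/6, 41/24]
P' = [13/9 -47/18; -47/18 407/72]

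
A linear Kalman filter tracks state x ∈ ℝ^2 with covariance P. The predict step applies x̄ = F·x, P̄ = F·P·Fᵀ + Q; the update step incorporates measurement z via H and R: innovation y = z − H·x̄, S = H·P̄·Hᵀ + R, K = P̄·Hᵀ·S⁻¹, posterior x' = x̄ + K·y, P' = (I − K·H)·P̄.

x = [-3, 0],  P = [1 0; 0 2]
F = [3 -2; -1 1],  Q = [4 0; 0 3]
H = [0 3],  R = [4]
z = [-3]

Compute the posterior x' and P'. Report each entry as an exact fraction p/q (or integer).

x' = [-135/29, -21/29]
P' = [777/58 -14/29; -14/29 12/29]

x̄ = F·x = [-9, 3]
P̄ = F·P·Fᵀ + Q = [21 -7; -7 6]
y = z − H·x̄ = [-12]
S = H·P̄·Hᵀ + R = [58]
K = P̄·Hᵀ·S⁻¹ = [-21/58; 9/29]
x' = x̄ + K·y = [-135/29, -21/29]
P' = (I − K·H)·P̄ = [777/58 -14/29; -14/29 12/29]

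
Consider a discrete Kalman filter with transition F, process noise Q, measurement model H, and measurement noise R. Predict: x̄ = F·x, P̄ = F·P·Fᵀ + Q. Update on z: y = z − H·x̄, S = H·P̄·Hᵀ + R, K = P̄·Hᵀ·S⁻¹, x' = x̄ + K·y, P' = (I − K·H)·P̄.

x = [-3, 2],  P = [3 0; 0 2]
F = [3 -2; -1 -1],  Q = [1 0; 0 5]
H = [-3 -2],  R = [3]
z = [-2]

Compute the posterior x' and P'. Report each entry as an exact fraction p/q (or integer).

x' = [-169/307, 502/307]
P' = [1448/307 -2025/307; -2025/307 3045/307]

x̄ = F·x = [-13, 1]
P̄ = F·P·Fᵀ + Q = [36 -5; -5 10]
y = z − H·x̄ = [-39]
S = H·P̄·Hᵀ + R = [307]
K = P̄·Hᵀ·S⁻¹ = [-98/307; -5/307]
x' = x̄ + K·y = [-169/307, 502/307]
P' = (I − K·H)·P̄ = [1448/307 -2025/307; -2025/307 3045/307]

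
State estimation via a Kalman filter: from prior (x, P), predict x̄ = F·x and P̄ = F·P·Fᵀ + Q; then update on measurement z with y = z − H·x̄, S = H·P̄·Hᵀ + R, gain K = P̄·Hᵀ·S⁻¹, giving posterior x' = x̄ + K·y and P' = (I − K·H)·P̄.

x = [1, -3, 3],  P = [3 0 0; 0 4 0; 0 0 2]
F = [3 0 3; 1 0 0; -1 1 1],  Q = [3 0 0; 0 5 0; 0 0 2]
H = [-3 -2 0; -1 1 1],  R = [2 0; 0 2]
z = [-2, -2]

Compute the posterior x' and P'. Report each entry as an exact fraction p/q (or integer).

x̄ = F·x = [12, 1, -1]
P̄ = F·P·Fᵀ + Q = [48 9 -3; 9 8 -3; -3 -3 11]
y = z − H·x̄ = [36, 10]
S = H·P̄·Hᵀ + R = [574 134; 134 51]
K = P̄·Hᵀ·S⁻¹ = [-1317/5659 -1200/5659; -1657/11318 1733/5659; -709/11318 2152/5659]
x' = x̄ + K·y = [8496/5659, -6837/5659, 3099/5659]
P' = (I − K·H)·P̄ = [7878/5659 -10500/5659 15978/5659; -10500/5659 33157/11318 -47225/11318; 15978/5659 -47225/11318 87789/11318]

x' = [8496/5659, -6837/5659, 3099/5659]
P' = [7878/5659 -10500/5659 15978/5659; -10500/5659 33157/11318 -47225/11318; 15978/5659 -47225/11318 87789/11318]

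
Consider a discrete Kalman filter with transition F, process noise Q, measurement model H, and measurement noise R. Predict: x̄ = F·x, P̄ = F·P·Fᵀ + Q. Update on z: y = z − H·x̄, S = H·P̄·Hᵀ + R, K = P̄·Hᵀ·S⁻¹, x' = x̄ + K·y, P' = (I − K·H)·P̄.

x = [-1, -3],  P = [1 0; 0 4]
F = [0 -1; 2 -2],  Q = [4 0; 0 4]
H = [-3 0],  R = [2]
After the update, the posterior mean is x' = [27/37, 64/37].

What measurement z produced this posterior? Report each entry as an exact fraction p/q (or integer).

x̄ = F·x = [3, 4]
P̄ = F·P·Fᵀ + Q = [8 8; 8 24]
S = H·P̄·Hᵀ + R = [74]
K = P̄·Hᵀ·S⁻¹ = [-12/37; -12/37]
x' − x̄ = [-84/37, -84/37] = K·y
y = (KᵀK)⁻¹·Kᵀ·(x' − x̄) = [7]
z = y + H·x̄ = [7] + [-9] = [-2]

z = [-2]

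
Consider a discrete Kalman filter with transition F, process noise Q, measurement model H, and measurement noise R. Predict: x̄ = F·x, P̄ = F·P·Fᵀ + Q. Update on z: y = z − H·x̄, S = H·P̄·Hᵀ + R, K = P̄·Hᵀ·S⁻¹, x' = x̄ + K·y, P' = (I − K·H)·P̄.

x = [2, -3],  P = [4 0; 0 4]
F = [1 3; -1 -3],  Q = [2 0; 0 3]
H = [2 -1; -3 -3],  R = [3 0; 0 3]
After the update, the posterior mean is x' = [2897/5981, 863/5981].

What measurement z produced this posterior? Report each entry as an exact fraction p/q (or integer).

z = [1, -2]

x̄ = F·x = [-7, 7]
P̄ = F·P·Fᵀ + Q = [42 -40; -40 43]
S = H·P̄·Hᵀ + R = [374 -3; -3 48]
K = P̄·Hᵀ·S⁻¹ = [1978/5981 -624/5981; -1977/5981 -1245/5981]
x' − x̄ = [44764/5981, -41004/5981] = K·y
y = (KᵀK)⁻¹·Kᵀ·(x' − x̄) = [22, -2]
z = y + H·x̄ = [22, -2] + [-21, 0] = [1, -2]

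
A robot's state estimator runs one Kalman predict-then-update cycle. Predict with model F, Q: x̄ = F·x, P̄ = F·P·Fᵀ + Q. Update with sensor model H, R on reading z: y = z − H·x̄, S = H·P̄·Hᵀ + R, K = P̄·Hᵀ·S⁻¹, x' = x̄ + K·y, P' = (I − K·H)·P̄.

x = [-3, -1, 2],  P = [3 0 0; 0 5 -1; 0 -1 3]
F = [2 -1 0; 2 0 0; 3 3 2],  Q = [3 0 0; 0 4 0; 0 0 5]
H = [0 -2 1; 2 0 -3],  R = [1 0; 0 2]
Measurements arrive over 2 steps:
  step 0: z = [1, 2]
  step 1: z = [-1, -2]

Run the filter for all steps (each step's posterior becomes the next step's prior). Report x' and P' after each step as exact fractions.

step 0: x̄ = F·x = [-5, -6, -8]
step 0: P̄ = F·P·Fᵀ + Q = [20 12 5; 12 16 18; 5 18 77]
step 0: y = z − H·x̄ = [-3, -12]
step 0: S = H·P̄·Hᵀ + R = [70 -161; -161 715]
step 0: K = P̄·Hᵀ·S⁻¹ = [-9560/24129 -187/3447; -2120/3447 -622/3447; -6266/24129 -1267/3447]
step 0: x' = x̄ + K·y = [-8473/2681, -762/383, -7534/2681]
step 0: P' = (I − K·H)·P̄ = [333665/24129 16634/3447 223316/24129; 16634/3447 6812/3447 11504/3447; 223316/24129 11504/3447 154790/24129]
step 1: x̄ = F·x = [-11612/2681, -16946/2681, -56489/2681]
step 1: P̄ = F·P·Fᵀ + Q = [988979/24129 1101784/24129 2940460/24129; 1101784/24129 1431176/24129 3593882/24129; 2940460/24129 3593882/24129 9913958/24129]
step 1: y = z − H·x̄ = [52/7, -151605/2681]
step 1: S = H·P̄·Hᵀ + R = [3361/63 -17506/63; -17506/63 57944276/24129]
step 1: K = P̄·Hᵀ·S⁻¹ = [-33000629/307049674 -80164365/614099348; -156723279/307049674 -127180603/614099348; -20882953/307049674 -257713605/614099348]
step 1: x' = x̄ + K·y = [1383034641/614099348, 981755359/614099348, 1323760997/614099348]
step 1: P' = (I − K·H)·P̄ = [2224886631/307049674 771489919/307049674 1509979209/307049674; 771489919/307049674 356721713/307049674 556720147/307049674; 1509979209/307049674 556720147/307049674 1092557341/307049674]

step 0: x' = [-8473/2681, -762/383, -7534/2681], P' = [333665/24129 16634/3447 223316/24129; 16634/3447 6812/3447 11504/3447; 223316/24129 11504/3447 154790/24129]
step 1: x' = [1383034641/614099348, 981755359/614099348, 1323760997/614099348], P' = [2224886631/307049674 771489919/307049674 1509979209/307049674; 771489919/307049674 356721713/307049674 556720147/307049674; 1509979209/307049674 556720147/307049674 1092557341/307049674]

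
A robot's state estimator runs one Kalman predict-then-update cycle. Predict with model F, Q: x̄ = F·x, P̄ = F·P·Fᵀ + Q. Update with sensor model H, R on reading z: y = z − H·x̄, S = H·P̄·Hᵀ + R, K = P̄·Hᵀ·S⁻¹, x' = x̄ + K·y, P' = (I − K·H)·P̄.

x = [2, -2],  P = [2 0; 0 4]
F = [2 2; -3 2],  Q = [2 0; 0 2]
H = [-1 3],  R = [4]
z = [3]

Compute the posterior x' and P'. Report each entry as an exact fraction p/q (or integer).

x̄ = F·x = [0, -10]
P̄ = F·P·Fᵀ + Q = [26 4; 4 36]
y = z − H·x̄ = [33]
S = H·P̄·Hᵀ + R = [330]
K = P̄·Hᵀ·S⁻¹ = [-7/165; 52/165]
x' = x̄ + K·y = [-7/5, 2/5]
P' = (I − K·H)·P̄ = [4192/165 1388/165; 1388/165 532/165]

x' = [-7/5, 2/5]
P' = [4192/165 1388/165; 1388/165 532/165]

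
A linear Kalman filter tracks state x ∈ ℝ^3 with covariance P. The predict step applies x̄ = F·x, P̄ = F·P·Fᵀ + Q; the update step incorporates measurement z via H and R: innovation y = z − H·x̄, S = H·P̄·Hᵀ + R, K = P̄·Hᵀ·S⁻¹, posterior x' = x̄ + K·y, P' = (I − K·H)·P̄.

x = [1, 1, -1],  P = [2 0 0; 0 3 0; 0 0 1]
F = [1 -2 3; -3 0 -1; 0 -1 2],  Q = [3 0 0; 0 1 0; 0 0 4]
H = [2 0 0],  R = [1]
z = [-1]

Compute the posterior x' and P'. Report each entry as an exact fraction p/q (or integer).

x̄ = F·x = [-4, -2, -3]
P̄ = F·P·Fᵀ + Q = [26 -9 12; -9 20 -2; 12 -2 11]
y = z − H·x̄ = [7]
S = H·P̄·Hᵀ + R = [105]
K = P̄·Hᵀ·S⁻¹ = [52/105; -6/35; 8/35]
x' = x̄ + K·y = [-8/15, -16/5, -7/5]
P' = (I − K·H)·P̄ = [26/105 -3/35 4/35; -3/35 592/35 74/35; 4/35 74/35 193/35]

x' = [-8/15, -16/5, -7/5]
P' = [26/105 -3/35 4/35; -3/35 592/35 74/35; 4/35 74/35 193/35]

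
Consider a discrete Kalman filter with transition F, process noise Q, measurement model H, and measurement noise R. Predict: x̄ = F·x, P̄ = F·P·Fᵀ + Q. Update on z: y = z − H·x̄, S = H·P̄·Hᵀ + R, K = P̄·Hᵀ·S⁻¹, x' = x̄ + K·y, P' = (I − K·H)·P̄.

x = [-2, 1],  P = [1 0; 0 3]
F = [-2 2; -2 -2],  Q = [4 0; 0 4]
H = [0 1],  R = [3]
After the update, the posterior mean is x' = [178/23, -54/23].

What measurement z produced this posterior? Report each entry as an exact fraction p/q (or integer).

z = [-3]

x̄ = F·x = [6, 2]
P̄ = F·P·Fᵀ + Q = [20 -8; -8 20]
S = H·P̄·Hᵀ + R = [23]
K = P̄·Hᵀ·S⁻¹ = [-8/23; 20/23]
x' − x̄ = [40/23, -100/23] = K·y
y = (KᵀK)⁻¹·Kᵀ·(x' − x̄) = [-5]
z = y + H·x̄ = [-5] + [2] = [-3]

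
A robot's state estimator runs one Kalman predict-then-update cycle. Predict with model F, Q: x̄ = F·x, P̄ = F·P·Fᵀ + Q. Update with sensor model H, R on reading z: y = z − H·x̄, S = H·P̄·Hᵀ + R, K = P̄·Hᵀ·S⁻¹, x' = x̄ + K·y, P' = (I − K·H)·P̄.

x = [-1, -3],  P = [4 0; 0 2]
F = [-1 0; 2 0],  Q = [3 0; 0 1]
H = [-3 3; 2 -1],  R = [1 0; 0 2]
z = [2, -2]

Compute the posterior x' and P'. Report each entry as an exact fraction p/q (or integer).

x̄ = F·x = [1, -2]
P̄ = F·P·Fᵀ + Q = [7 -8; -8 17]
y = z − H·x̄ = [11, -6]
S = H·P̄·Hᵀ + R = [361 -165; -165 79]
K = P̄·Hᵀ·S⁻¹ = [75/1294 517/1294; 240/647 231/647]
x' = x̄ + K·y = [-983/1294, -40/647]
P' = (I − K·H)·P̄ = [1059/1294 542/647; 542/647 622/647]

x' = [-983/1294, -40/647]
P' = [1059/1294 542/647; 542/647 622/647]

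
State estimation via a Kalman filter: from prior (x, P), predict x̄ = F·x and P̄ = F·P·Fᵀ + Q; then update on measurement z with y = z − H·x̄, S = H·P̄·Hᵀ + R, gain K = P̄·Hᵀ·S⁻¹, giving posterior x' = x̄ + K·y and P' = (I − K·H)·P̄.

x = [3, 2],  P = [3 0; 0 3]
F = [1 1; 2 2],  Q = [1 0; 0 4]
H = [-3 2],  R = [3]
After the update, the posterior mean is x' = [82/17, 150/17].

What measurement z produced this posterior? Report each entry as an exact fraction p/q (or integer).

x̄ = F·x = [5, 10]
P̄ = F·P·Fᵀ + Q = [7 12; 12 28]
S = H·P̄·Hᵀ + R = [34]
K = P̄·Hᵀ·S⁻¹ = [3/34; 10/17]
x' − x̄ = [-3/17, -20/17] = K·y
y = (KᵀK)⁻¹·Kᵀ·(x' − x̄) = [-2]
z = y + H·x̄ = [-2] + [5] = [3]

z = [3]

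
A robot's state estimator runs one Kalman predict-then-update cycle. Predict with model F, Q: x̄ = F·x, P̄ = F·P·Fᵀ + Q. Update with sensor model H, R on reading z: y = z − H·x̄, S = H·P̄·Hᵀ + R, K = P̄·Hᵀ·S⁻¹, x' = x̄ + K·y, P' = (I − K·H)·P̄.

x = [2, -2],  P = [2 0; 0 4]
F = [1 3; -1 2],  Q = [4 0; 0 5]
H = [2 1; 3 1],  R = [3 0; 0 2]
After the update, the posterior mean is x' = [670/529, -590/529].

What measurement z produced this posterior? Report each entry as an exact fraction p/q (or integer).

x̄ = F·x = [-4, -6]
P̄ = F·P·Fᵀ + Q = [42 22; 22 23]
S = H·P̄·Hᵀ + R = [282 385; 385 535]
K = P̄·Hᵀ·S⁻¹ = [-54/529 926/2645; 316/529 -697/2645]
x' − x̄ = [2786/529, 2584/529] = K·y
y = (KᵀK)⁻¹·Kᵀ·(x' − x̄) = [17, 20]
z = y + H·x̄ = [17, 20] + [-14, -18] = [3, 2]

z = [3, 2]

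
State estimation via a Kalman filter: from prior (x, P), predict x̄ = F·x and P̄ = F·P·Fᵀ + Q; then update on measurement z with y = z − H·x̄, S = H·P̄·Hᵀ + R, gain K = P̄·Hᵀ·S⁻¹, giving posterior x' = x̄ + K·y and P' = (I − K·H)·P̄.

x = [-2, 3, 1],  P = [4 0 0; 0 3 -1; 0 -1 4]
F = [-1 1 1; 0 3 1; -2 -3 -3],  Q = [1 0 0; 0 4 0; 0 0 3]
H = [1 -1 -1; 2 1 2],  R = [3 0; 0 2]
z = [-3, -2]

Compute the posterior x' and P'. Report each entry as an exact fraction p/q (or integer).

x̄ = F·x = [6, 10, -8]
P̄ = F·P·Fᵀ + Q = [10 9 -7; 9 29 -27; -7 -27 64]
y = z − H·x̄ = [-7, -8]
S = H·P̄·Hᵀ + R = [48 -65; -65 199]
K = P̄·Hᵀ·S⁻¹ = [2567/5327 1240/5327; 134/761 17/761; -443/761 188/761]
x' = x̄ + K·y = [4073/5327, 6536/761, -4491/761]
P' = (I − K·H)·P̄ = [14134/5327 5522/761 -4603/761; 5522/761 21250/761 -16130/761; -4603/761 -16130/761 12856/761]

x' = [4073/5327, 6536/761, -4491/761]
P' = [14134/5327 5522/761 -4603/761; 5522/761 21250/761 -16130/761; -4603/761 -16130/761 12856/761]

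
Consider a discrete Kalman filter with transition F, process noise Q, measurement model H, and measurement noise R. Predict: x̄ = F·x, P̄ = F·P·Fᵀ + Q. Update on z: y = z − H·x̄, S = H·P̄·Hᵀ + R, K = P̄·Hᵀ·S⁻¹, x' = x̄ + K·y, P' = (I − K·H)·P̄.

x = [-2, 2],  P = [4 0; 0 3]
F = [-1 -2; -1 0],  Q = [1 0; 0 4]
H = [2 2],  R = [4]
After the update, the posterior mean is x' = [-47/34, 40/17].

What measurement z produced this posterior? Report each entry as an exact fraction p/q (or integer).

x̄ = F·x = [-2, 2]
P̄ = F·P·Fᵀ + Q = [17 4; 4 8]
S = H·P̄·Hᵀ + R = [136]
K = P̄·Hᵀ·S⁻¹ = [21/68; 3/17]
x' − x̄ = [21/34, 6/17] = K·y
y = (KᵀK)⁻¹·Kᵀ·(x' − x̄) = [2]
z = y + H·x̄ = [2] + [0] = [2]

z = [2]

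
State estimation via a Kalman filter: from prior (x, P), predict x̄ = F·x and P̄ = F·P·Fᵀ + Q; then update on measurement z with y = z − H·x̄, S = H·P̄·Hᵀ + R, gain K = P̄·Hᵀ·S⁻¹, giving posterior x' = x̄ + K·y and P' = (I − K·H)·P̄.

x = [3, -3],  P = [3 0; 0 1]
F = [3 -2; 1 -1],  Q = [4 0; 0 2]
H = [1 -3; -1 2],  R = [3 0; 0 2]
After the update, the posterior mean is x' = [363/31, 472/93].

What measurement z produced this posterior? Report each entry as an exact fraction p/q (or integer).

z = [-3, -1]

x̄ = F·x = [15, 6]
P̄ = F·P·Fᵀ + Q = [35 11; 11 6]
S = H·P̄·Hᵀ + R = [26 -16; -16 17]
K = P̄·Hᵀ·S⁻¹ = [-29/31 -51/31; -103/186 -43/93]
x' − x̄ = [-102/31, -86/93] = K·y
y = (KᵀK)⁻¹·Kᵀ·(x' − x̄) = [0, 2]
z = y + H·x̄ = [0, 2] + [-3, -3] = [-3, -1]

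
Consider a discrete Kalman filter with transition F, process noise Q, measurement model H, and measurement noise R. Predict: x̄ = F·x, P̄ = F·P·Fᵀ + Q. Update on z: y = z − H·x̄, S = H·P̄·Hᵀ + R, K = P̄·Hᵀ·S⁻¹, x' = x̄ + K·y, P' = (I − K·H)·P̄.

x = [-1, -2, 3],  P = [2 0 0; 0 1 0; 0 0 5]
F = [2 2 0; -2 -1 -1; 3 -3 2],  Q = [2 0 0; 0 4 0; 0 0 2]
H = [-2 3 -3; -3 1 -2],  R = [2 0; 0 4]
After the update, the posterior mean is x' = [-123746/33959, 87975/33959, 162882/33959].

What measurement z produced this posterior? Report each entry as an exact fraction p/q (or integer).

z = [1, 3]

x̄ = F·x = [-6, 1, 9]
P̄ = F·P·Fᵀ + Q = [14 -10 6; -10 18 -19; 6 -19 49]
S = H·P̄·Hᵀ + R = [1195 791; 791 552]
K = P̄·Hᵀ·S⁻¹ = [8672/33959 -16364/33959; 4286/33959 -851/33959; -12447/33959 9531/33959]
x' − x̄ = [80008/33959, 54016/33959, -142749/33959] = K·y
y = (KᵀK)⁻¹·Kᵀ·(x' − x̄) = [13, 2]
z = y + H·x̄ = [13, 2] + [-12, 1] = [1, 3]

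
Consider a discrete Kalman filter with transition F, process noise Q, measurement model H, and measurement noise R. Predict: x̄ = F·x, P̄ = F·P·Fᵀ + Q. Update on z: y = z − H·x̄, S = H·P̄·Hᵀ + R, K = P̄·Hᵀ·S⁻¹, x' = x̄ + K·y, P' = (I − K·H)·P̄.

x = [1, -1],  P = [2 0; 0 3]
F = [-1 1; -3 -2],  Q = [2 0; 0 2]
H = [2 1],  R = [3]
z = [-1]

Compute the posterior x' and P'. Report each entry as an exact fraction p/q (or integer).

x̄ = F·x = [-2, -1]
P̄ = F·P·Fᵀ + Q = [7 0; 0 32]
y = z − H·x̄ = [4]
S = H·P̄·Hᵀ + R = [63]
K = P̄·Hᵀ·S⁻¹ = [2/9; 32/63]
x' = x̄ + K·y = [-10/9, 65/63]
P' = (I − K·H)·P̄ = [35/9 -64/9; -64/9 992/63]

x' = [-10/9, 65/63]
P' = [35/9 -64/9; -64/9 992/63]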